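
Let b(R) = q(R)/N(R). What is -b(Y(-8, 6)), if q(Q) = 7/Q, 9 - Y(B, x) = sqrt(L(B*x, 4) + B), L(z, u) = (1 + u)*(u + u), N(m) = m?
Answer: -113/343 - 72*sqrt(2)/343 ≈ -0.62631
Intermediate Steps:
L(z, u) = 2*u*(1 + u) (L(z, u) = (1 + u)*(2*u) = 2*u*(1 + u))
Y(B, x) = 9 - sqrt(40 + B) (Y(B, x) = 9 - sqrt(2*4*(1 + 4) + B) = 9 - sqrt(2*4*5 + B) = 9 - sqrt(40 + B))
b(R) = 7/R**2 (b(R) = (7/R)/R = 7/R**2)
-b(Y(-8, 6)) = -7/(9 - sqrt(40 - 8))**2 = -7/(9 - sqrt(32))**2 = -7/(9 - 4*sqrt(2))**2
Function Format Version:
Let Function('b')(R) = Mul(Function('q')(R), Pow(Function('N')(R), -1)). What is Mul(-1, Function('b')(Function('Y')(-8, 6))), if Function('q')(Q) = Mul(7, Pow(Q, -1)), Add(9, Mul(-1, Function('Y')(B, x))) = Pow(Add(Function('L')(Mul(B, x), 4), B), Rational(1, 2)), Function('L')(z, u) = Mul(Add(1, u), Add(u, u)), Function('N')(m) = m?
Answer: Add(Rational(-113, 343), Mul(Rational(-72, 343), Pow(2, Rational(1, 2)))) ≈ -0.62631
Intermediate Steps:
Function('L')(z, u) = Mul(2, u, Add(1, u)) (Function('L')(z, u) = Mul(Add(1, u), Mul(2, u)) = Mul(2, u, Add(1, u)))
Function('Y')(B, x) = Add(9, Mul(-1, Pow(Add(40, B), Rational(1, 2)))) (Function('Y')(B, x) = Add(9, Mul(-1, Pow(Add(Mul(2, 4, Add(1, 4)), B), Rational(1, 2)))) = Add(9, Mul(-1, Pow(Add(Mul(2, 4, 5), B), Rational(1, 2)))) = Add(9, Mul(-1, Pow(Add(40, B), Rational(1, 2)))))
Function('b')(R) = Mul(7, Pow(R, -2)) (Function('b')(R) = Mul(Mul(7, Pow(R, -1)), Pow(R, -1)) = Mul(7, Pow(R, -2)))
Mul(-1, Function('b')(Function('Y')(-8, 6))) = Mul(-1, Mul(7, Pow(Add(9, Mul(-1, Pow(Add(40, -8), Rational(1, 2)))), -2))) = Mul(-1, Mul(7, Pow(Add(9, Mul(-1, Pow(32, Rational(1, 2)))), -2))) = Mul(-1, Mul(7, Pow(Add(9, Mul(-1, Mul(4, Pow(2, Rational(1, 2))))), -2))) = Mul(-1, Mul(7, Pow(Add(9, Mul(-4, Pow(2, Rational(1, 2)))), -2))) = Mul(-7, Pow(Add(9, Mul(-4, Pow(2, Rational(1, 2)))), -2))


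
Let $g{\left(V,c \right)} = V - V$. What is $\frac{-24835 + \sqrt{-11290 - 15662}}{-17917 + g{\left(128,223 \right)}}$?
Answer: $\frac{24835}{17917} - \frac{2 i \sqrt{6738}}{17917} \approx 1.3861 - 0.0091628 i$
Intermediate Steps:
$g{\left(V,c \right)} = 0$
$\frac{-24835 + \sqrt{-11290 - 15662}}{-17917 + g{\left(128,223 \right)}} = \frac{-24835 + \sqrt{-11290 - 15662}}{-17917 + 0} = \frac{-24835 + \sqrt{-26952}}{-17917} = \left(-24835 + 2 i \sqrt{6738}\right) \left(- \frac{1}{17917}\right) = \frac{24835}{17917} - \frac{2 i \sqrt{6738}}{17917}$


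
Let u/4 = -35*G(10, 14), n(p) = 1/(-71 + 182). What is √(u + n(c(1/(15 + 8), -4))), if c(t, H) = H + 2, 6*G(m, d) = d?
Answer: I*√4024749/111 ≈ 18.074*I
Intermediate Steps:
G(m, d) = d/6
c(t, H) = 2 + H
n(p) = 1/111
u = -980/3 (u = 4*(-35*14/6) = 4*(-35*7/3) = 4*(-245/3) = -980/3 ≈ -326.67)
√(u + n(c(1/(15 + 8), -4))) = √(-980/3 + 1/111) = √(-36259/111) = I*√4024749/111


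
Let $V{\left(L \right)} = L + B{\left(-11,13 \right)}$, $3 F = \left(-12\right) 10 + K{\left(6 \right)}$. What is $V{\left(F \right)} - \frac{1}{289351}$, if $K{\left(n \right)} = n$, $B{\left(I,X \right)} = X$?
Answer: $- \frac{7233776}{289351} \approx -25.0$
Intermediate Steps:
$F = -38$ ($F = \frac{\left(-12\right) 10 + 6}{3} = \frac{-120 + 6}{3} = \frac{1}{3} \left(-114\right) = -38$)
$V{\left(L \right)} = 13 + L$ ($V{\left(L \right)} = L + 13 = 13 + L$)
$V{\left(F \right)} - \frac{1}{289351} = \left(13 - 38\right) - \frac{1}{289351} = -25 - \frac{1}{289351} = - \frac{7233776}{289351}$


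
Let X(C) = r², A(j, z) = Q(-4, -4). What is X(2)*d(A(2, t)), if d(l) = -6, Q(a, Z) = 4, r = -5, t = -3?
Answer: -150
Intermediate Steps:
A(j, z) = 4
X(C) = 25 (X(C) = (-5)² = 25)
X(2)*d(A(2, t)) = 25*(-6) = -150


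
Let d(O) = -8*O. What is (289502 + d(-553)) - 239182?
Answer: 54744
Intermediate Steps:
(289502 + d(-553)) - 239182 = (289502 - 8*(-553)) - 239182 = (289502 + 4424) - 239182 = 293926 - 239182 = 54744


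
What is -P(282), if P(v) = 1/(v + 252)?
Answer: -1/534 ≈ -0.0018727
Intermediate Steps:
P(v) = 1/(252 + v)
-P(282) = -1/(252 + 282) = -1/534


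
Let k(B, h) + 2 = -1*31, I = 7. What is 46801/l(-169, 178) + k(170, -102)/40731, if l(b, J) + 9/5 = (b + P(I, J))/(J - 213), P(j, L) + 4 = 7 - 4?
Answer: 22239600018/1452739 ≈ 15309.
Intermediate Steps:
P(j, L) = -1 (P(j, L) = -4 + (7 - 4) = -4 + 3 = -1)
l(b, J) = -9/5 + (-1 + b)/(-213 + J) (l(b, J) = -9/5 + (b - 1)/(J - 213) = -9/5 + (-1 + b)/(-213 + J))
k(B, h) = -33 (k(B, h) = -2 - 1*31 = -2 - 31 = -33)
46801/l(-169, 178) + k(170, -102)/40731 = 46801/(((1912 - 9*178 + 5*(-169))/(5*(-213 + 178)))) - 33/40731 = 46801/(((1/5)*(1912 - 1602 - 845)/(-35))) - 33*1/40731 = 46801/(((1/5)*(-1/35)*(-535))) - 11/13577 = 46801/(107/35) - 11/13577 = 46801*(35/107) - 11/13577 = 1638035/107 - 11/13577 = 22239600018/1452739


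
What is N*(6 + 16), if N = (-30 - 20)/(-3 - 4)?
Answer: 1100/7 ≈ 157.14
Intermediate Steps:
N = 50/7 (N = -50/(-7) = -50*(-⅐) = 50/7 ≈ 7.1429)
N*(6 + 16) = 50*(6 + 16)/7 = (50/7)*22 = 1100/7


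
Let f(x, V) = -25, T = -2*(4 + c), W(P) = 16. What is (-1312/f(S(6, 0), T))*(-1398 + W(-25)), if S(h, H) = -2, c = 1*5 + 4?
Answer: -1813184/25 ≈ -72527.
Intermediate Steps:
c = 9 (c = 5 + 4 = 9)
T = -26 (T = -2*(4 + 9) = -2*13 = -26)
(-1312/f(S(6, 0), T))*(-1398 + W(-25)) = (-1312/(-25))*(-1398 + 16) = -1312*(-1/25)*(-1382) = (1312/25)*(-1382) = -1813184/25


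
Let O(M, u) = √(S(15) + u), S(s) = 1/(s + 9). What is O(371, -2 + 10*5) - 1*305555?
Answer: -305555 + √6918/12 ≈ -3.0555e+5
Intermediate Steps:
S(s) = 1/(9 + s)
O(M, u) = √(1/24 + u) (O(M, u) = √(1/(9 + 15) + u) = √(1/24 + u))
O(371, -2 + 10*5) - 1*305555 = √(6 + 144*(-2 + 10*5))/12 - 1*305555 = √(6 + 144*(-2 + 50))/12 - 305555 = √(6 + 144*48)/12 - 305555 = √(6 + 6912)/12 - 305555 = √6918/12 - 305555 = -305555 + √6918/12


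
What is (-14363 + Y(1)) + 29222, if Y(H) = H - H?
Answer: 14859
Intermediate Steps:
Y(H) = 0
(-14363 + Y(1)) + 29222 = (-14363 + 0) + 29222 = -14363 + 29222 = 14859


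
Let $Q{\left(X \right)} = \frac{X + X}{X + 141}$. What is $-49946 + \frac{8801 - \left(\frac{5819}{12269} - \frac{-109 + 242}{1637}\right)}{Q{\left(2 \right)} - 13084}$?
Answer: $- \frac{1876895321586803765}{37577985137824} \approx -49947.0$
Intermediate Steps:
$Q{\left(X \right)} = \frac{2 X}{141 + X}$
$-49946 + \frac{8801 - \left(\frac{5819}{12269} - \frac{-109 + 242}{1637}\right)}{Q{\left(2 \right)} - 13084} = -49946 + \frac{8801 - \left(\frac{5819}{12269} - \frac{-109 + 242}{1637}\right)}{2 \cdot 2 \frac{1}{141 + 2} - 13084} = -49946 + \frac{8801 + \left(133 \cdot \frac{1}{1637} - \frac{5819}{12269}\right)}{2 \cdot 2 \cdot \frac{1}{143} - 13084} = -49946 + \frac{8801 + \left(\frac{133}{1637} - \frac{5819}{12269}\right)}{2 \cdot 2 \cdot \frac{1}{143} - 13084} = -49946 + \frac{8801 - \frac{7893926}{20084353}}{\frac{4}{143} - 13084} = -49946 + \frac{176754496827}{20084353 \left(- \frac{1871008}{143}\right)} = -49946 + \frac{176754496827}{20084353} \left(- \frac{143}{1871008}\right) = -49946 - \frac{25275893046261}{37577985137824} = - \frac{1876895321586803765}{37577985137824}$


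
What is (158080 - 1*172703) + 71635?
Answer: 57012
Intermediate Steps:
(158080 - 1*172703) + 71635 = (158080 - 172703) + 71635 = -14623 + 71635 = 57012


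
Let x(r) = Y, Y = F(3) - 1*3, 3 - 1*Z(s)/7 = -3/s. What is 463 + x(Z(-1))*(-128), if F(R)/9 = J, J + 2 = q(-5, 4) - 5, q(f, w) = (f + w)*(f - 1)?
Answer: 1999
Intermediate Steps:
q(f, w) = (-1 + f)*(f + w) (q(f, w) = (f + w)*(-1 + f) = (-1 + f)*(f + w))
Z(s) = 21 + 21/s (Z(s) = 21 - (-21)/s = 21 + 21/s)
J = -1 (J = -2 + (((-5)² - 1*(-5) - 1*4 - 5*4) - 5) = -2 + ((25 + 5 - 4 - 20) - 5) = -2 + (6 - 5) = -2 + 1 = -1)
F(R) = -9 (F(R) = 9*(-1) = -9)
Y = -12 (Y = -9 - 1*3 = -9 - 3 = -12)
x(r) = -12
463 + x(Z(-1))*(-128) = 463 - 12*(-128) = 463 + 1536 = 1999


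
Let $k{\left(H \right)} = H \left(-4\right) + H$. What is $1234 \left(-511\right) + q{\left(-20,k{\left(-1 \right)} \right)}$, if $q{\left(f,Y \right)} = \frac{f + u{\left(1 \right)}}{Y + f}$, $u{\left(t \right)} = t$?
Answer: $- \frac{10719739}{17} \approx -6.3057 \cdot 10^{5}$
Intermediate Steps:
$k{\left(H \right)} = - 3 H$ ($k{\left(H \right)} = - 4 H + H = - 3 H$)
$q{\left(f,Y \right)} = \frac{1 + f}{Y + f}$ ($q{\left(f,Y \right)} = \frac{f + 1}{Y + f} = \frac{1 + f}{Y + f}$)
$1234 \left(-511\right) + q{\left(-20,k{\left(-1 \right)} \right)} = 1234 \left(-511\right) + \frac{1 - 20}{\left(-3\right) \left(-1\right) - 20} = -630574 + \frac{1}{3 - 20} \left(-19\right) = -630574 + \frac{1}{-17} \left(-19\right) = -630574 - - \frac{19}{17} = -630574 + \frac{19}{17} = - \frac{10719739}{17}$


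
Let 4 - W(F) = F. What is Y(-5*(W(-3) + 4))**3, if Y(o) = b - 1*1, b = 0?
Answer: -1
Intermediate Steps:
W(F) = 4 - F
Y(o) = -1 (Y(o) = 0 - 1*1 = 0 - 1 = -1)
Y(-5*(W(-3) + 4))**3 = (-1)**3 = -1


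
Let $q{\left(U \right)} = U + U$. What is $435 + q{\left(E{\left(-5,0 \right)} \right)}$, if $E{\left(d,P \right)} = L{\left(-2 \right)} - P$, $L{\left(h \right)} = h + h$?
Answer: $427$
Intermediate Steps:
$L{\left(h \right)} = 2 h$
$E{\left(d,P \right)} = -4 - P$ ($E{\left(d,P \right)} = 2 \left(-2\right) - P = -4 - P$)
$q{\left(U \right)} = 2 U$
$435 + q{\left(E{\left(-5,0 \right)} \right)} = 435 + 2 \left(-4 - 0\right) = 435 + 2 \left(-4 + 0\right) = 435 + 2 \left(-4\right) = 435 - 8 = 427$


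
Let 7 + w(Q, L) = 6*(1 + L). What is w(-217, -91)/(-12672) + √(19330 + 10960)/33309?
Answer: 547/12672 + √30290/33309 ≈ 0.048391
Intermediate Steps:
w(Q, L) = -1 + 6*L (w(Q, L) = -7 + 6*(1 + L) = -7 + (6 + 6*L) = -1 + 6*L)
w(-217, -91)/(-12672) + √(19330 + 10960)/33309 = (-1 + 6*(-91))/(-12672) + √(19330 + 10960)/33309 = (-1 - 546)*(-1/12672) + √30290*(1/33309) = -547*(-1/12672) + √30290/33309 = 547/12672 + √30290/33309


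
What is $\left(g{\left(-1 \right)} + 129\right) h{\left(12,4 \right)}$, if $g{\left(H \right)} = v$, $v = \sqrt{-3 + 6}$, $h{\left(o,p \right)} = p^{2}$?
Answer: $2064 + 16 \sqrt{3} \approx 2091.7$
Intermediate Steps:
$v = \sqrt{3} \approx 1.732$
$g{\left(H \right)} = \sqrt{3}$
$\left(g{\left(-1 \right)} + 129\right) h{\left(12,4 \right)} = \left(\sqrt{3} + 129\right) 4^{2} = \left(129 + \sqrt{3}\right) 16 = 2064 + 16 \sqrt{3}$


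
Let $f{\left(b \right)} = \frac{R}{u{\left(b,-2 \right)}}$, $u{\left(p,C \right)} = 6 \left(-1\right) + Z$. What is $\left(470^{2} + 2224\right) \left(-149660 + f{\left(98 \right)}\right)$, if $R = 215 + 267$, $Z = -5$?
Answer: $-33402514728$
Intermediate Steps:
$R = 482$
$u{\left(p,C \right)} = -11$ ($u{\left(p,C \right)} = 6 \left(-1\right) - 5 = -6 - 5 = -11$)
$f{\left(b \right)} = - \frac{482}{11}$ ($f{\left(b \right)} = \frac{482}{-11} = 482 \left(- \frac{1}{11}\right) = - \frac{482}{11}$)
$\left(470^{2} + 2224\right) \left(-149660 + f{\left(98 \right)}\right) = \left(470^{2} + 2224\right) \left(-149660 - \frac{482}{11}\right) = \left(220900 + 2224\right) \left(- \frac{1646742}{11}\right) = 223124 \left(- \frac{1646742}{11}\right) = -33402514728$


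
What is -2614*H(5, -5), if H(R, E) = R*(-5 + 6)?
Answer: -13070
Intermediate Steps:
H(R, E) = R (H(R, E) = R*1 = R)
-2614*H(5, -5) = -2614*5 = -13070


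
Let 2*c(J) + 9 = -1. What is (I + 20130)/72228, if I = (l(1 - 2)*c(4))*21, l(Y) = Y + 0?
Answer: 6745/24076 ≈ 0.28015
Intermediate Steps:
c(J) = -5 (c(J) = -9/2 + (1/2)*(-1) = -9/2 - 1/2 = -5)
l(Y) = Y
I = 105 (I = ((1 - 2)*(-5))*21 = -1*(-5)*21 = 5*21 = 105)
(I + 20130)/72228 = (105 + 20130)/72228 = 20235*(1/72228) = 6745/24076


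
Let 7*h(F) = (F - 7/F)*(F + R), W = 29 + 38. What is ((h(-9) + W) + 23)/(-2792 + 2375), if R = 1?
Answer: -6262/26271 ≈ -0.23836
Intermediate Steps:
W = 67
h(F) = (1 + F)*(F - 7/F)/7 (h(F) = ((F - 7/F)*(F + 1))/7 = ((F - 7/F)*(1 + F))/7 = ((1 + F)*(F - 7/F))/7 = (1 + F)*(F - 7/F)/7)
((h(-9) + W) + 23)/(-2792 + 2375) = (((1/7)*(-7 - 9*(-7 - 9 + (-9)**2))/(-9) + 67) + 23)/(-2792 + 2375) = (((1/7)*(-1/9)*(-7 - 9*(-7 - 9 + 81)) + 67) + 23)/(-417) = (((1/7)*(-1/9)*(-7 - 9*65) + 67) + 23)*(-1/417) = (((1/7)*(-1/9)*(-7 - 585) + 67) + 23)*(-1/417) = (((1/7)*(-1/9)*(-592) + 67) + 23)*(-1/417) = ((592/63 + 67) + 23)*(-1/417) = (4813/63 + 23)*(-1/417) = (6262/63)*(-1/417) = -6262/26271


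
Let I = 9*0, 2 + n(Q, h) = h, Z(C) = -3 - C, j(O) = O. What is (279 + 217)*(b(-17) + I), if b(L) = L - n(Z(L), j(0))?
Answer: -7440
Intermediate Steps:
n(Q, h) = -2 + h
I = 0
b(L) = 2 + L (b(L) = L - (-2 + 0) = L - 1*(-2) = L + 2 = 2 + L)
(279 + 217)*(b(-17) + I) = (279 + 217)*((2 - 17) + 0) = 496*(-15 + 0) = 496*(-15) = -7440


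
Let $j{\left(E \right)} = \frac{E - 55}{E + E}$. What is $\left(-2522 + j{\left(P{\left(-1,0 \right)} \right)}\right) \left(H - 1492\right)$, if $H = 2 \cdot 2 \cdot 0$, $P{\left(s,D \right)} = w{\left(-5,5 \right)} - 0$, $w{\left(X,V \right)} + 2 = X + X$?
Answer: $\frac{22551953}{6} \approx 3.7587 \cdot 10^{6}$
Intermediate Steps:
$w{\left(X,V \right)} = -2 + 2 X$ ($w{\left(X,V \right)} = -2 + \left(X + X\right) = -2 + 2 X$)
$P{\left(s,D \right)} = -12$ ($P{\left(s,D \right)} = \left(-2 + 2 \left(-5\right)\right) - 0 = \left(-2 - 10\right) + 0 = -12 + 0 = -12$)
$j{\left(E \right)} = \frac{-55 + E}{2 E}$
$H = 0$ ($H = 4 \cdot 0 = 0$)
$\left(-2522 + j{\left(P{\left(-1,0 \right)} \right)}\right) \left(H - 1492\right) = \left(-2522 + \frac{-55 - 12}{2 \left(-12\right)}\right) \left(0 - 1492\right) = \left(-2522 + \frac{1}{2} \left(- \frac{1}{12}\right) \left(-67\right)\right) \left(-1492\right) = \left(-2522 + \frac{67}{24}\right) \left(-1492\right) = \left(- \frac{60461}{24}\right) \left(-1492\right) = \frac{22551953}{6}$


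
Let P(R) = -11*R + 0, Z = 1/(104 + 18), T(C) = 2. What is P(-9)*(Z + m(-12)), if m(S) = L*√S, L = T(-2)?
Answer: 99/122 + 396*I*√3 ≈ 0.81148 + 685.89*I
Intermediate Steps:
L = 2
Z = 1/122 ≈ 0.0081967
m(S) = 2*√S
P(R) = -11*R
P(-9)*(Z + m(-12)) = (-11*(-9))*(1/122 + 2*√(-12)) = 99*(1/122 + 2*(2*I*√3)) = 99*(1/122 + 4*I*√3) = 99/122 + 396*I*√3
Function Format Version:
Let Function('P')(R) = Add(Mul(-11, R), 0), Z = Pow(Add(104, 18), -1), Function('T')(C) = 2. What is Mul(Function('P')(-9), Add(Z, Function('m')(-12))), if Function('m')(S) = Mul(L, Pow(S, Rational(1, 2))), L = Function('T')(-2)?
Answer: Add(Rational(99, 122), Mul(396, I, Pow(3, Rational(1, 2)))) ≈ Add(0.81148, Mul(685.89, I))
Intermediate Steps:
L = 2
Z = Rational(1, 122) (Z = Pow(122, -1) = Rational(1, 122) ≈ 0.0081967)
Function('m')(S) = Mul(2, Pow(S, Rational(1, 2)))
Function('P')(R) = Mul(-11, R)
Mul(Function('P')(-9), Add(Z, Function('m')(-12))) = Mul(Mul(-11, -9), Add(Rational(1, 122), Mul(2, Pow(-12, Rational(1, 2))))) = Mul(99, Add(Rational(1, 122), Mul(2, Mul(2, I, Pow(3, Rational(1, 2)))))) = Mul(99, Add(Rational(1, 122), Mul(4, I, Pow(3, Rational(1, 2))))) = Add(Rational(99, 122), Mul(396, I, Pow(3, Rational(1, 2))))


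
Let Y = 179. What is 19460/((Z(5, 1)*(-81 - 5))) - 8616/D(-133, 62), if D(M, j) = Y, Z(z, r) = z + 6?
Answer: -5817038/84667 ≈ -68.705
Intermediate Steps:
Z(z, r) = 6 + z
D(M, j) = 179
19460/((Z(5, 1)*(-81 - 5))) - 8616/D(-133, 62) = 19460/(((6 + 5)*(-81 - 5))) - 8616/179 = 19460/((11*(-86))) - 8616*1/179 = 19460/(-946) - 8616/179 = 19460*(-1/946) - 8616/179 = -9730/473 - 8616/179 = -5817038/84667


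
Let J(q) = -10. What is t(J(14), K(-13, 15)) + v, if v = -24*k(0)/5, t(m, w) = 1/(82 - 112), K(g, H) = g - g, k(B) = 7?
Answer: -1009/30 ≈ -33.633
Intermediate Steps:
K(g, H) = 0
t(m, w) = -1/30 (t(m, w) = 1/(-30) = -1/30)
v = -168/5 (v = -24*7/5 = -168/5 ≈ -33.600)
t(J(14), K(-13, 15)) + v = -1/30 - 168/5 = -1009/30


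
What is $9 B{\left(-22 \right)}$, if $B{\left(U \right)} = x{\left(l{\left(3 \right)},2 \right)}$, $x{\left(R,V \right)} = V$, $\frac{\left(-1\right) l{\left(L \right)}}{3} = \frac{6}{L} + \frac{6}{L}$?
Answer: $18$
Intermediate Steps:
$l{\left(L \right)} = - \frac{36}{L}$ ($l{\left(L \right)} = - 3 \left(\frac{6}{L} + \frac{6}{L}\right) = - 3 \frac{12}{L} = - \frac{36}{L}$)
$B{\left(U \right)} = 2$
$9 B{\left(-22 \right)} = 9 \cdot 2 = 18$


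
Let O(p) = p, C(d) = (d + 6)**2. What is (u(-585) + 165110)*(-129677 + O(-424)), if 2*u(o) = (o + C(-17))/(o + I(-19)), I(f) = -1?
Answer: -6293941091946/293 ≈ -2.1481e+10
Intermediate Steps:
C(d) = (6 + d)**2
u(o) = (121 + o)/(2*(-1 + o)) (u(o) = ((o + (6 - 17)**2)/(o - 1))/2 = ((o + (-11)**2)/(-1 + o))/2 = ((o + 121)/(-1 + o))/2 = ((121 + o)/(-1 + o))/2 = (121 + o)/(2*(-1 + o)))
(u(-585) + 165110)*(-129677 + O(-424)) = ((121 - 585)/(2*(-1 - 585)) + 165110)*(-129677 - 424) = ((1/2)*(-464)/(-586) + 165110)*(-130101) = ((1/2)*(-1/586)*(-464) + 165110)*(-130101) = (116/293 + 165110)*(-130101) = (48377346/293)*(-130101) = -6293941091946/293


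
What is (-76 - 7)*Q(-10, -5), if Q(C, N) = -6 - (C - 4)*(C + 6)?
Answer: 5146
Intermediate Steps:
Q(C, N) = -6 - (-4 + C)*(6 + C)
(-76 - 7)*Q(-10, -5) = (-76 - 7)*(18 - 1*(-10)² - 2*(-10)) = -83*(18 - 1*100 + 20) = -83*(18 - 100 + 20) = -83*(-62) = 5146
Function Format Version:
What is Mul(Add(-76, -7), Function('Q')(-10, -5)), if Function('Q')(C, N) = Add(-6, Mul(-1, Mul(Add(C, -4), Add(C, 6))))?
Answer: 5146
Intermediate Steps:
Function('Q')(C, N) = Add(-6, Mul(-1, Add(-4, C), Add(6, C))) (Function('Q')(C, N) = Add(-6, Mul(-1, Mul(Add(-4, C), Add(6, C)))) = Add(-6, Mul(-1, Add(-4, C), Add(6, C))))
Mul(Add(-76, -7), Function('Q')(-10, -5)) = Mul(Add(-76, -7), Add(18, Mul(-1, Pow(-10, 2)), Mul(-2, -10))) = Mul(-83, Add(18, Mul(-1, 100), 20)) = Mul(-83, Add(18, -100, 20)) = Mul(-83, -62) = 5146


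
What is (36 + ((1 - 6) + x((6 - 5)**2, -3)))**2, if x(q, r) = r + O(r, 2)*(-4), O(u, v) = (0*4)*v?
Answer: 784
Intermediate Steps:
O(u, v) = 0 (O(u, v) = 0*v = 0)
x(q, r) = r (x(q, r) = r + 0*(-4) = r + 0 = r)
(36 + ((1 - 6) + x((6 - 5)**2, -3)))**2 = (36 + ((1 - 6) - 3))**2 = (36 + (-5 - 3))**2 = (36 - 8)**2 = 28**2 = 784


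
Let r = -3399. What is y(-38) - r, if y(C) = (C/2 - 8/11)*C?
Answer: 45635/11 ≈ 4148.6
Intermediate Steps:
y(C) = C*(-8/11 + C/2) (y(C) = (C*(½) - 8*1/11)*C = (C/2 - 8/11)*C = (-8/11 + C/2)*C = C*(-8/11 + C/2))
y(-38) - r = (1/22)*(-38)*(-16 + 11*(-38)) - 1*(-3399) = (1/22)*(-38)*(-16 - 418) + 3399 = (1/22)*(-38)*(-434) + 3399 = 8246/11 + 3399 = 45635/11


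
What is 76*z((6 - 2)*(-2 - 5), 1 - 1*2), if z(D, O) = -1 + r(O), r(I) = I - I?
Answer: -76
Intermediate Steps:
r(I) = 0
z(D, O) = -1 (z(D, O) = -1 + 0 = -1)
76*z((6 - 2)*(-2 - 5), 1 - 1*2) = 76*(-1) = -76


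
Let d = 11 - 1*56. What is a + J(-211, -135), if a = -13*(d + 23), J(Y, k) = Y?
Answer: 75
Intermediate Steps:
d = -45 (d = 11 - 56 = -45)
a = 286 (a = -13*(-45 + 23) = -13*(-22) = 286)
a + J(-211, -135) = 286 - 211 = 75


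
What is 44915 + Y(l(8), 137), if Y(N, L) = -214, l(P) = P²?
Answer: 44701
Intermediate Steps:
44915 + Y(l(8), 137) = 44915 - 214 = 44701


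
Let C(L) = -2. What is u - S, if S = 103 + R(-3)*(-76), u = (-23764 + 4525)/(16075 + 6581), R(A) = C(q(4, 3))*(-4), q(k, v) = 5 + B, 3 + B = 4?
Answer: 3807347/7552 ≈ 504.15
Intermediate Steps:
B = 1 (B = -3 + 4 = 1)
q(k, v) = 6 (q(k, v) = 5 + 1 = 6)
R(A) = 8 (R(A) = -2*(-4) = 8)
u = -6413/7552 (u = -19239/22656 = -19239*1/22656 = -6413/7552 ≈ -0.84918)
S = -505 (S = 103 + 8*(-76) = 103 - 608 = -505)
u - S = -6413/7552 - 1*(-505) = -6413/7552 + 505 = 3807347/7552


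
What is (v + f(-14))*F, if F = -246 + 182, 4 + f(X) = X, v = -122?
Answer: 8960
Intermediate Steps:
f(X) = -4 + X
F = -64
(v + f(-14))*F = (-122 + (-4 - 14))*(-64) = (-122 - 18)*(-64) = -140*(-64) = 8960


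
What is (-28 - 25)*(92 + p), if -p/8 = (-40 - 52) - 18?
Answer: -51516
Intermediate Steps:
p = 880 (p = -8*((-40 - 52) - 18) = -8*(-92 - 18) = -8*(-110) = 880)
(-28 - 25)*(92 + p) = (-28 - 25)*(92 + 880) = -53*972 = -51516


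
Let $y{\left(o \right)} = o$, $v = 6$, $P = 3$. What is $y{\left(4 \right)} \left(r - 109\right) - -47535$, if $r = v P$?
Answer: $47171$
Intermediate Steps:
$r = 18$ ($r = 6 \cdot 3 = 18$)
$y{\left(4 \right)} \left(r - 109\right) - -47535 = 4 \left(18 - 109\right) - -47535 = 4 \left(-91\right) + 47535 = -364 + 47535 = 47171$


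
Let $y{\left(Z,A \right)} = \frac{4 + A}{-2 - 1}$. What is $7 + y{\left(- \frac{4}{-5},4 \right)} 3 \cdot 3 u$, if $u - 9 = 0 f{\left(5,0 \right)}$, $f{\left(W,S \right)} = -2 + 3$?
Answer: $-209$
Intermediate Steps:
$y{\left(Z,A \right)} = - \frac{4}{3} - \frac{A}{3}$ ($y{\left(Z,A \right)} = \frac{4 + A}{-3} = \left(4 + A\right) \left(- \frac{1}{3}\right) = - \frac{4}{3} - \frac{A}{3}$)
$f{\left(W,S \right)} = 1$
$u = 9$ ($u = 9 + 0 \cdot 1 = 9 + 0 = 9$)
$7 + y{\left(- \frac{4}{-5},4 \right)} 3 \cdot 3 u = 7 + \left(- \frac{4}{3} - \frac{4}{3}\right) 3 \cdot 3 \cdot 9 = 7 + \left(- \frac{8}{3}\right) 3 \cdot 3 \cdot 9 = 7 + \left(-8\right) 3 \cdot 9 = 7 - 216 = -209$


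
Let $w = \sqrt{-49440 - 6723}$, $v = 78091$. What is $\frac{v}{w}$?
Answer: $- \frac{78091 i \sqrt{56163}}{56163} \approx - 329.52 i$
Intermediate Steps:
$w = i \sqrt{56163}$ ($w = \sqrt{-56163} = i \sqrt{56163} \approx 236.99 i$)
$\frac{v}{w} = \frac{78091}{i \sqrt{56163}} = 78091 \left(- \frac{i \sqrt{56163}}{56163}\right) = - \frac{78091 i \sqrt{56163}}{56163}$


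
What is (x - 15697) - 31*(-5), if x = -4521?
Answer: -20063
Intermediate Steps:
(x - 15697) - 31*(-5) = (-4521 - 15697) - 31*(-5) = -20218 + 155 = -20063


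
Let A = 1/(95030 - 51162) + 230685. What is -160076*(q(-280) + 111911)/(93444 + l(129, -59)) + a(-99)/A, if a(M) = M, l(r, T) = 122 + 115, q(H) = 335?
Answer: -25975639525101178724/135431805662523 ≈ -1.9180e+5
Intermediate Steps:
l(r, T) = 237
A = 10119689581/43868 (A = 1/43868 + 230685 = 10119689581/43868 ≈ 2.3069e+5)
-160076*(q(-280) + 111911)/(93444 + l(129, -59)) + a(-99)/A = -160076*(335 + 111911)/(93444 + 237) - 99/10119689581/43868 = -160076/(93681/112246) - 99*43868/10119689581 = -160076/(93681*(1/112246)) - 4342932/10119689581 = -160076/93681/112246 - 4342932/10119689581 = -160076*112246/93681 - 4342932/10119689581 = -2566841528/13383 - 4342932/10119689581 = -25975639525101178724/135431805662523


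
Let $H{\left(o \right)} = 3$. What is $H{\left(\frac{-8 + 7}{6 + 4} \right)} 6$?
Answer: $18$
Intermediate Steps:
$H{\left(\frac{-8 + 7}{6 + 4} \right)} 6 = 3 \cdot 6 = 18$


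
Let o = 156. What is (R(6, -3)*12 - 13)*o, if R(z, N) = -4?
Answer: -9516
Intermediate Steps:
(R(6, -3)*12 - 13)*o = (-4*12 - 13)*156 = (-48 - 13)*156 = -61*156 = -9516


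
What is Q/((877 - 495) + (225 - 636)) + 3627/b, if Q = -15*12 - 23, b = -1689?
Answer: 2732/563 ≈ 4.8526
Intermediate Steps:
Q = -203 (Q = -180 - 23 = -203)
Q/((877 - 495) + (225 - 636)) + 3627/b = -203/((877 - 495) + (225 - 636)) + 3627/(-1689) = -203/(382 - 411) + 3627*(-1/1689) = -203/(-29) - 1209/563 = -203*(-1/29) - 1209/563 = 7 - 1209/563 = 2732/563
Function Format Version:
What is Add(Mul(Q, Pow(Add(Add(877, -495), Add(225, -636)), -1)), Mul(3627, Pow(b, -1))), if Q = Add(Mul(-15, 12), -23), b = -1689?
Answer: Rational(2732, 563) ≈ 4.8526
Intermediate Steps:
Q = -203 (Q = Add(-180, -23) = -203)
Add(Mul(Q, Pow(Add(Add(877, -495), Add(225, -636)), -1)), Mul(3627, Pow(b, -1))) = Add(Mul(-203, Pow(Add(Add(877, -495), Add(225, -636)), -1)), Mul(3627, Pow(-1689, -1))) = Add(Mul(-203, Pow(Add(382, -411), -1)), Mul(3627, Rational(-1, 1689))) = Add(Mul(-203, Pow(-29, -1)), Rational(-1209, 563)) = Add(Mul(-203, Rational(-1, 29)), Rational(-1209, 563)) = Add(7, Rational(-1209, 563)) = Rational(2732, 563)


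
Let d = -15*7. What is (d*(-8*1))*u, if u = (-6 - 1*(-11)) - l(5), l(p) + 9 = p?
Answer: 7560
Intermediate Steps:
d = -105
l(p) = -9 + p
u = 9 (u = (-6 - 1*(-11)) - (-9 + 5) = (-6 + 11) - 1*(-4) = 5 + 4 = 9)
(d*(-8*1))*u = -(-840)*9 = -105*(-8)*9 = 840*9 = 7560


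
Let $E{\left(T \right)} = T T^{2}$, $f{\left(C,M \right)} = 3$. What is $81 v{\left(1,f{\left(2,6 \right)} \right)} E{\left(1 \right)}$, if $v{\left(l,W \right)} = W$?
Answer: $243$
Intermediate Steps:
$E{\left(T \right)} = T^{3}$
$81 v{\left(1,f{\left(2,6 \right)} \right)} E{\left(1 \right)} = 81 \cdot 3 \cdot 1^{3} = 243 \cdot 1 = 243$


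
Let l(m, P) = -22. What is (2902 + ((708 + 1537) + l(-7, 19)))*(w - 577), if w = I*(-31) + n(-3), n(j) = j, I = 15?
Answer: -5355625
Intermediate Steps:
w = -468 (w = 15*(-31) - 3 = -465 - 3 = -468)
(2902 + ((708 + 1537) + l(-7, 19)))*(w - 577) = (2902 + ((708 + 1537) - 22))*(-468 - 577) = (2902 + (2245 - 22))*(-1045) = (2902 + 2223)*(-1045) = 5125*(-1045) = -5355625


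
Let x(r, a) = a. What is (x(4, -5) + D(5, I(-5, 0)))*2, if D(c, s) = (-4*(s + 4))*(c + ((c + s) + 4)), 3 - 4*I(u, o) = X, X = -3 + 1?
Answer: -1301/2 ≈ -650.50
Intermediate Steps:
X = -2
I(u, o) = 5/4 (I(u, o) = ¾ - ¼*(-2) = ¾ + ½ = 5/4)
D(c, s) = (-16 - 4*s)*(4 + s + 2*c) (D(c, s) = (-4*(4 + s))*(c + (4 + c + s)) = (-16 - 4*s)*(4 + s + 2*c))
(x(4, -5) + D(5, I(-5, 0)))*2 = (-5 + (-64 - 32*5 - 32*5/4 - 4*(5/4)² - 8*5*5/4))*2 = (-5 + (-64 - 160 - 40 - 4*25/16 - 50))*2 = (-5 + (-64 - 160 - 40 - 25/4 - 50))*2 = (-5 - 1281/4)*2 = -1301/4*2 = -1301/2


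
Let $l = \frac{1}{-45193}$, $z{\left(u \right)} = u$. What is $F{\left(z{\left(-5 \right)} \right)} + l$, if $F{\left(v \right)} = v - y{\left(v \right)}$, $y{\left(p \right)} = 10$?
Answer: $- \frac{677896}{45193} \approx -15.0$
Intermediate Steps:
$F{\left(v \right)} = -10 + v$ ($F{\left(v \right)} = v - 10 = -10 + v$)
$l = - \frac{1}{45193} \approx -2.2127 \cdot 10^{-5}$
$F{\left(z{\left(-5 \right)} \right)} + l = \left(-10 - 5\right) - \frac{1}{45193} = -15 - \frac{1}{45193} = - \frac{677896}{45193}$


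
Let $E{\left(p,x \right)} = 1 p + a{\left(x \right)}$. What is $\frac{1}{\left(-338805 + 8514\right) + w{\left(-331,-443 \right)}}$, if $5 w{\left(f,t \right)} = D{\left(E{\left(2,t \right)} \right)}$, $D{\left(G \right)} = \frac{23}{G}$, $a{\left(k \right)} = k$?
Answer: $- \frac{2205}{728291678} \approx -3.0276 \cdot 10^{-6}$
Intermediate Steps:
$E{\left(p,x \right)} = p + x$ ($E{\left(p,x \right)} = 1 p + x = p + x$)
$w{\left(f,t \right)} = \frac{23}{5 \left(2 + t\right)}$ ($w{\left(f,t \right)} = \frac{23 \frac{1}{2 + t}}{5} = \frac{23}{5 \left(2 + t\right)}$)
$\frac{1}{\left(-338805 + 8514\right) + w{\left(-331,-443 \right)}} = \frac{1}{\left(-338805 + 8514\right) + \frac{23}{5 \left(2 - 443\right)}} = \frac{1}{-330291 + \frac{23}{5 \left(-441\right)}} = \frac{1}{-330291 + \frac{23}{5} \left(- \frac{1}{441}\right)} = \frac{1}{-330291 - \frac{23}{2205}} = \frac{1}{- \frac{728291678}{2205}} = - \frac{2205}{728291678}$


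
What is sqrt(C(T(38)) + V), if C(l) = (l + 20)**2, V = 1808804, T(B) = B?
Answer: 6*sqrt(50338) ≈ 1346.2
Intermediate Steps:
C(l) = (20 + l)**2
sqrt(C(T(38)) + V) = sqrt((20 + 38)**2 + 1808804) = sqrt(58**2 + 1808804) = sqrt(3364 + 1808804) = sqrt(1812168) = 6*sqrt(50338)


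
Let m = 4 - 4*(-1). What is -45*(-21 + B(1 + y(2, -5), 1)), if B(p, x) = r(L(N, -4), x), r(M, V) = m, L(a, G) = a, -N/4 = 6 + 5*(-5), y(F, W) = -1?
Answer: 585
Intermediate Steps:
N = 76 (N = -4*(6 + 5*(-5)) = -4*(6 - 25) = -4*(-19) = 76)
m = 8 (m = 4 + 4 = 8)
r(M, V) = 8
B(p, x) = 8
-45*(-21 + B(1 + y(2, -5), 1)) = -45*(-21 + 8) = -45*(-13) = 585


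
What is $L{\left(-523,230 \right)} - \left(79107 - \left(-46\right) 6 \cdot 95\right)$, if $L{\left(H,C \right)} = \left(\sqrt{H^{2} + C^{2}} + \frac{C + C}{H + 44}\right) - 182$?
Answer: $- \frac{50539271}{479} + \sqrt{326429} \approx -1.0494 \cdot 10^{5}$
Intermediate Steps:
$L{\left(H,C \right)} = -182 + \sqrt{C^{2} + H^{2}} + \frac{2 C}{44 + H}$ ($L{\left(H,C \right)} = \left(\sqrt{C^{2} + H^{2}} + \frac{2 C}{44 + H}\right) - 182 = -182 + \sqrt{C^{2} + H^{2}} + \frac{2 C}{44 + H}$)
$L{\left(-523,230 \right)} - \left(79107 - \left(-46\right) 6 \cdot 95\right) = \frac{-8008 - -95186 + 2 \cdot 230 + 44 \sqrt{230^{2} + \left(-523\right)^{2}} - 523 \sqrt{230^{2} + \left(-523\right)^{2}}}{44 - 523} - \left(79107 - \left(-46\right) 6 \cdot 95\right) = \frac{-8008 + 95186 + 460 + 44 \sqrt{52900 + 273529} - 523 \sqrt{52900 + 273529}}{-479} - 105327 = - \frac{-8008 + 95186 + 460 + 44 \sqrt{326429} - 523 \sqrt{326429}}{479} - 105327 = - \frac{87638 - 479 \sqrt{326429}}{479} - 105327 = \left(- \frac{87638}{479} + \sqrt{326429}\right) - 105327 = - \frac{50539271}{479} + \sqrt{326429}$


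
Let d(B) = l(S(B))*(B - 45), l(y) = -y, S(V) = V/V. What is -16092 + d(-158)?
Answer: -15889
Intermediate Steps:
S(V) = 1
d(B) = 45 - B (d(B) = (-1*1)*(B - 45) = -(-45 + B) = 45 - B)
-16092 + d(-158) = -16092 + (45 - 1*(-158)) = -16092 + (45 + 158) = -16092 + 203 = -15889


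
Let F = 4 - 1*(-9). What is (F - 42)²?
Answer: 841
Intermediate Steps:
F = 13 (F = 4 + 9 = 13)
(F - 42)² = (13 - 42)² = (-29)² = 841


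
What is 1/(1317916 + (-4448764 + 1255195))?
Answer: -1/1875653 ≈ -5.3315e-7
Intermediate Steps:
1/(1317916 + (-4448764 + 1255195)) = 1/(1317916 - 3193569) = 1/(-1875653) = -1/1875653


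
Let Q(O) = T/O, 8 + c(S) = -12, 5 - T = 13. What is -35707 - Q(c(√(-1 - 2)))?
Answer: -178537/5 ≈ -35707.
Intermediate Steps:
T = -8 (T = 5 - 1*13 = 5 - 13 = -8)
c(S) = -20 (c(S) = -8 - 12 = -20)
Q(O) = -8/O
-35707 - Q(c(√(-1 - 2))) = -35707 - (-8)/(-20) = -35707 - (-8)*(-1)/20 = -35707 - 1*⅖ = -35707 - ⅖ = -178537/5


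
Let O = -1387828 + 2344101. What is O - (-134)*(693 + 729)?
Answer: 1146821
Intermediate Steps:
O = 956273
O - (-134)*(693 + 729) = 956273 - (-134)*(693 + 729) = 956273 - (-134)*1422 = 956273 - 1*(-190548) = 956273 + 190548 = 1146821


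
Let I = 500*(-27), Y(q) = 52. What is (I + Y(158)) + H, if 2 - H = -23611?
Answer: 10165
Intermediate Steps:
H = 23613 (H = 2 - 1*(-23611) = 2 + 23611 = 23613)
I = -13500
(I + Y(158)) + H = (-13500 + 52) + 23613 = -13448 + 23613 = 10165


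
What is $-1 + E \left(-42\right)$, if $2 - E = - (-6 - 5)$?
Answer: $377$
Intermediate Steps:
$E = -9$ ($E = 2 - - (-6 - 5) = 2 - \left(-1\right) \left(-11\right) = 2 - 11 = -9$)
$-1 + E \left(-42\right) = -1 - -378 = -1 + 378 = 377$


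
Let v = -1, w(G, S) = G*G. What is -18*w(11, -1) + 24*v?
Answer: -2202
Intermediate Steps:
w(G, S) = G²
-18*w(11, -1) + 24*v = -18*11² + 24*(-1) = -18*121 - 24 = -2178 - 24 = -2202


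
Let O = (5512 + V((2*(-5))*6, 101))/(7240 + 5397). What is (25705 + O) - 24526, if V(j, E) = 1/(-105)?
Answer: 1564976174/1326885 ≈ 1179.4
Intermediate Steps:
V(j, E) = -1/105
O = 578759/1326885 (O = (5512 - 1/105)/(7240 + 5397) = (578759/105)/12637 = (578759/105)*(1/12637) = 578759/1326885 ≈ 0.43618)
(25705 + O) - 24526 = (25705 + 578759/1326885) - 24526 = 34108157684/1326885 - 24526 = 1564976174/1326885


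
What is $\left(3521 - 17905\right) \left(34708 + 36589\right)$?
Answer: $-1025536048$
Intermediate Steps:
$\left(3521 - 17905\right) \left(34708 + 36589\right) = \left(-14384\right) 71297 = -1025536048$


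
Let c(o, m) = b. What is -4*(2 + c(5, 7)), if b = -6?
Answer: 16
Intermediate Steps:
c(o, m) = -6
-4*(2 + c(5, 7)) = -4*(2 - 6) = -4*(-4) = 16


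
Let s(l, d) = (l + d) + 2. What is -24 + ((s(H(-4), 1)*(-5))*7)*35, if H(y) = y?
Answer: 1201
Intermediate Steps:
s(l, d) = 2 + d + l (s(l, d) = (d + l) + 2 = 2 + d + l)
-24 + ((s(H(-4), 1)*(-5))*7)*35 = -24 + (((2 + 1 - 4)*(-5))*7)*35 = -24 + (-1*(-5)*7)*35 = -24 + (5*7)*35 = -24 + 35*35 = -24 + 1225 = 1201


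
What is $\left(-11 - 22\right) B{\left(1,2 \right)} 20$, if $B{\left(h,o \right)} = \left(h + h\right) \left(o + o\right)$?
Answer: $-5280$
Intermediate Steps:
$B{\left(h,o \right)} = 4 h o$ ($B{\left(h,o \right)} = 2 h 2 o = 4 h o$)
$\left(-11 - 22\right) B{\left(1,2 \right)} 20 = \left(-11 - 22\right) 4 \cdot 1 \cdot 2 \cdot 20 = \left(-11 - 22\right) 8 \cdot 20 = \left(-33\right) 8 \cdot 20 = \left(-264\right) 20 = -5280$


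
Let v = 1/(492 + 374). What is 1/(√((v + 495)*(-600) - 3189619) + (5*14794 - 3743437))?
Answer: -1588879211/5830341341456864 - I*√653702839591/5830341341456864 ≈ -2.7252e-7 - 1.3867e-10*I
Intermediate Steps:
v = 1/866 ≈ 0.0011547
1/(√((v + 495)*(-600) - 3189619) + (5*14794 - 3743437)) = 1/(√((1/866 + 495)*(-600) - 3189619) + (5*14794 - 3743437)) = 1/(√((428671/866)*(-600) - 3189619) + (73970 - 3743437)) = 1/(√(-128601300/433 - 3189619) - 3669467) = 1/(√(-1509706327/433) - 3669467) = 1/(I*√653702839591/433 - 3669467) = 1/(-3669467 + I*√653702839591/433)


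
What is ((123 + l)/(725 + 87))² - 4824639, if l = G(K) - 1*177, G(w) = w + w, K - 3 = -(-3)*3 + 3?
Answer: -198818548515/41209 ≈ -4.8246e+6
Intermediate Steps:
K = 15 (K = 3 + (-(-3)*3 + 3) = 3 + (-3*(-3) + 3) = 3 + (9 + 3) = 3 + 12 = 15)
G(w) = 2*w
l = -147 (l = 2*15 - 1*177 = 30 - 177 = -147)
((123 + l)/(725 + 87))² - 4824639 = ((123 - 147)/(725 + 87))² - 4824639 = (-24/812)² - 4824639 = (-24*1/812)² - 4824639 = (-6/203)² - 4824639 = 36/41209 - 4824639 = -198818548515/41209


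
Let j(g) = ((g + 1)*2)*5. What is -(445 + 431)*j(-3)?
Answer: 17520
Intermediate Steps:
j(g) = 10 + 10*g (j(g) = ((1 + g)*2)*5 = (2 + 2*g)*5 = 10 + 10*g)
-(445 + 431)*j(-3) = -(445 + 431)*(10 + 10*(-3)) = -876*(10 - 30) = -876*(-20) = -1*(-17520) = 17520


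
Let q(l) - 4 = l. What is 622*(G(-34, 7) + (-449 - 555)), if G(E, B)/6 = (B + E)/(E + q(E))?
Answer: -9966617/16 ≈ -6.2291e+5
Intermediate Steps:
q(l) = 4 + l
G(E, B) = 6*(B + E)/(4 + 2*E) (G(E, B) = 6*((B + E)/(E + (4 + E))) = 6*((B + E)/(4 + 2*E)) = 6*(B + E)/(4 + 2*E))
622*(G(-34, 7) + (-449 - 555)) = 622*(3*(7 - 34)/(2 - 34) + (-449 - 555)) = 622*(3*(-27)/(-32) - 1004) = 622*(3*(-1/32)*(-27) - 1004) = 622*(81/32 - 1004) = 622*(-32047/32) = -9966617/16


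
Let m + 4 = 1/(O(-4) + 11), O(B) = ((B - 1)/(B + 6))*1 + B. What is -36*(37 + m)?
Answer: -1196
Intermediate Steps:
O(B) = B + (-1 + B)/(6 + B) (O(B) = ((-1 + B)/(6 + B))*1 + B = (-1 + B)/(6 + B) + B = B + (-1 + B)/(6 + B))
m = -34/9 (m = -4 + 1/((-1 + (-4)² + 7*(-4))/(6 - 4) + 11) = -4 + 1/((-1 + 16 - 28)/2 + 11) = -4 + 1/((½)*(-13) + 11) = -4 + 1/(-13/2 + 11) = -4 + 1/(9/2) = -4 + 2/9 = -34/9 ≈ -3.7778)
-36*(37 + m) = -36*(37 - 34/9) = -36*299/9 = -1196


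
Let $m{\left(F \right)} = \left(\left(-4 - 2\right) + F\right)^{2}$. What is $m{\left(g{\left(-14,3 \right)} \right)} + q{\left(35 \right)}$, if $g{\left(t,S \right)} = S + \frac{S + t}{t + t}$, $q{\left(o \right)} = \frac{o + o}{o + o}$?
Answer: $\frac{6113}{784} \approx 7.7972$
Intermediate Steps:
$q{\left(o \right)} = 1$ ($q{\left(o \right)} = \frac{2 o}{2 o} = 2 o \frac{1}{2 o} = 1$)
$g{\left(t,S \right)} = S + \frac{S + t}{2 t}$
$m{\left(F \right)} = \left(-6 + F\right)^{2}$ ($m{\left(F \right)} = \left(\left(-4 - 2\right) + F\right)^{2} = \left(-6 + F\right)^{2}$)
$m{\left(g{\left(-14,3 \right)} \right)} + q{\left(35 \right)} = \left(-6 + \left(\frac{1}{2} + 3 + \frac{1}{2} \cdot 3 \frac{1}{-14}\right)\right)^{2} + 1 = \left(-6 + \left(\frac{1}{2} + 3 + \frac{1}{2} \cdot 3 \left(- \frac{1}{14}\right)\right)\right)^{2} + 1 = \left(-6 + \left(\frac{1}{2} + 3 - \frac{3}{28}\right)\right)^{2} + 1 = \left(-6 + \frac{95}{28}\right)^{2} + 1 = \left(- \frac{73}{28}\right)^{2} + 1 = \frac{5329}{784} + 1 = \frac{6113}{784}$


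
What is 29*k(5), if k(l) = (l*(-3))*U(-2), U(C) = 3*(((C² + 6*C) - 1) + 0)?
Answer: 11745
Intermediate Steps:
U(C) = -3 + 3*C² + 18*C (U(C) = 3*((-1 + C² + 6*C) + 0) = 3*(-1 + C² + 6*C) = -3 + 3*C² + 18*C)
k(l) = 81*l (k(l) = (l*(-3))*(-3 + 3*(-2)² + 18*(-2)) = (-3*l)*(-3 + 3*4 - 36) = (-3*l)*(-3 + 12 - 36) = -3*l*(-27) = 81*l)
29*k(5) = 29*(81*5) = 29*405 = 11745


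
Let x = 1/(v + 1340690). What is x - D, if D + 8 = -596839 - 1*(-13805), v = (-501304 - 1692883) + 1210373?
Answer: 208073696793/356876 ≈ 5.8304e+5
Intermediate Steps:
v = -983814 (v = -2194187 + 1210373 = -983814)
x = 1/356876 (x = 1/(-983814 + 1340690) = 1/356876 ≈ 2.8021e-6)
D = -583042 (D = -8 + (-596839 - 1*(-13805)) = -8 + (-596839 + 13805) = -8 - 583034 = -583042)
x - D = 1/356876 - 1*(-583042) = 1/356876 + 583042 = 208073696793/356876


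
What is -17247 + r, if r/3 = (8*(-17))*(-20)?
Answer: -9087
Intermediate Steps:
r = 8160 (r = 3*((8*(-17))*(-20)) = 3*(-136*(-20)) = 3*2720 = 8160)
-17247 + r = -17247 + 8160 = -9087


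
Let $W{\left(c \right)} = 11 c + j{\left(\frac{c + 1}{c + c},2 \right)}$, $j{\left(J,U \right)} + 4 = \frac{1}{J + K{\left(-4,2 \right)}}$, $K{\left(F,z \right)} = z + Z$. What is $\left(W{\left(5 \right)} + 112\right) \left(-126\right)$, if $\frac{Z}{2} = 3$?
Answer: $- \frac{883764}{43} \approx -20553.0$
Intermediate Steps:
$Z = 6$ ($Z = 2 \cdot 3 = 6$)
$K{\left(F,z \right)} = 6 + z$ ($K{\left(F,z \right)} = z + 6 = 6 + z$)
$j{\left(J,U \right)} = -4 + \frac{1}{8 + J}$ ($j{\left(J,U \right)} = -4 + \frac{1}{J + \left(6 + 2\right)} = -4 + \frac{1}{J + 8} = -4 + \frac{1}{8 + J}$)
$W{\left(c \right)} = 11 c + \frac{-31 - \frac{2 \left(1 + c\right)}{c}}{8 + \frac{1 + c}{2 c}}$ ($W{\left(c \right)} = 11 c + \frac{-31 - 4 \frac{c + 1}{c + c}}{8 + \frac{c + 1}{c + c}} = 11 c + \frac{-31 - 4 \frac{1 + c}{2 c}}{8 + \frac{1 + c}{2 c}} = 11 c + \frac{-31 - \frac{2 \left(1 + c\right)}{c}}{8 + \frac{1 + c}{2 c}}$)
$\left(W{\left(5 \right)} + 112\right) \left(-126\right) = \left(\frac{-4 - 275 + 187 \cdot 5^{2}}{1 + 17 \cdot 5} + 112\right) \left(-126\right) = \left(\frac{-4 - 275 + 187 \cdot 25}{1 + 85} + 112\right) \left(-126\right) = \left(\frac{-4 - 275 + 4675}{86} + 112\right) \left(-126\right) = \left(\frac{1}{86} \cdot 4396 + 112\right) \left(-126\right) = \left(\frac{2198}{43} + 112\right) \left(-126\right) = \frac{7014}{43} \left(-126\right) = - \frac{883764}{43}$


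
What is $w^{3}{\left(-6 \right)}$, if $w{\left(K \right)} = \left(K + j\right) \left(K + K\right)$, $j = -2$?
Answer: $884736$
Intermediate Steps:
$w{\left(K \right)} = 2 K \left(-2 + K\right)$ ($w{\left(K \right)} = \left(K - 2\right) \left(K + K\right) = \left(-2 + K\right) 2 K = 2 K \left(-2 + K\right)$)
$w^{3}{\left(-6 \right)} = \left(2 \left(-6\right) \left(-2 - 6\right)\right)^{3} = \left(2 \left(-6\right) \left(-8\right)\right)^{3} = 96^{3} = 884736$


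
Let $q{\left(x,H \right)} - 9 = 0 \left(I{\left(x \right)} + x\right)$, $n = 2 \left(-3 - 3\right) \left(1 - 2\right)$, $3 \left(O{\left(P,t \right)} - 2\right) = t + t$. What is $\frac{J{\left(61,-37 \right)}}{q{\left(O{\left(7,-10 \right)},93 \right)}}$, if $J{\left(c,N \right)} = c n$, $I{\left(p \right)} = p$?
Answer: $\frac{244}{3} \approx 81.333$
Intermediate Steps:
$O{\left(P,t \right)} = 2 + \frac{2 t}{3}$ ($O{\left(P,t \right)} = 2 + \frac{t + t}{3} = 2 + \frac{2 t}{3}$)
$n = 12$ ($n = 2 \left(-6\right) \left(-1\right) = \left(-12\right) \left(-1\right) = 12$)
$q{\left(x,H \right)} = 9$ ($q{\left(x,H \right)} = 9 + 0 \left(x + x\right) = 9 + 0 \cdot 2 x = 9 + 0 = 9$)
$J{\left(c,N \right)} = 12 c$ ($J{\left(c,N \right)} = c 12 = 12 c$)
$\frac{J{\left(61,-37 \right)}}{q{\left(O{\left(7,-10 \right)},93 \right)}} = \frac{12 \cdot 61}{9} = 732 \cdot \frac{1}{9} = \frac{244}{3}$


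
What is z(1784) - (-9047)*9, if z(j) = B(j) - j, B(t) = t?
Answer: 81423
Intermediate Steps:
z(j) = 0 (z(j) = j - j = 0)
z(1784) - (-9047)*9 = 0 - (-9047)*9 = 0 - 1*(-81423) = 0 + 81423 = 81423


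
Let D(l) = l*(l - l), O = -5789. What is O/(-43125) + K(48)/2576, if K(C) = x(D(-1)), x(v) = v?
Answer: 5789/43125 ≈ 0.13424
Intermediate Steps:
D(l) = 0 (D(l) = l*0 = 0)
K(C) = 0
O/(-43125) + K(48)/2576 = -5789/(-43125) + 0/2576 = -5789*(-1/43125) + 0*(1/2576) = 5789/43125 + 0 = 5789/43125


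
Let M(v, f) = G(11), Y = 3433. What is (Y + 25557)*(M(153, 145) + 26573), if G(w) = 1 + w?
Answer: 770699150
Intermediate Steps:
M(v, f) = 12 (M(v, f) = 1 + 11 = 12)
(Y + 25557)*(M(153, 145) + 26573) = (3433 + 25557)*(12 + 26573) = 28990*26585 = 770699150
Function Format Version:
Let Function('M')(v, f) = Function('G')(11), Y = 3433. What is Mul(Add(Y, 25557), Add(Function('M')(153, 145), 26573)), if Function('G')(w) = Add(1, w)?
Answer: 770699150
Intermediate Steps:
Function('M')(v, f) = 12 (Function('M')(v, f) = Add(1, 11) = 12)
Mul(Add(Y, 25557), Add(Function('M')(153, 145), 26573)) = Mul(Add(3433, 25557), Add(12, 26573)) = Mul(28990, 26585) = 770699150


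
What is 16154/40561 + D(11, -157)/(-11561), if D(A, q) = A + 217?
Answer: 177508486/468925721 ≈ 0.37854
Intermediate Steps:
D(A, q) = 217 + A
16154/40561 + D(11, -157)/(-11561) = 16154/40561 + (217 + 11)/(-11561) = 16154*(1/40561) + 228*(-1/11561) = 16154/40561 - 228/11561 = 177508486/468925721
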